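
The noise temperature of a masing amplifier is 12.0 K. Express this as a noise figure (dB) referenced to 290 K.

0.176 dB

F = 1 + T_e/T₀ = 1 + 12.0/290 = 1.04138
NF = 10 log₁₀(1.04138) = 0.176 dB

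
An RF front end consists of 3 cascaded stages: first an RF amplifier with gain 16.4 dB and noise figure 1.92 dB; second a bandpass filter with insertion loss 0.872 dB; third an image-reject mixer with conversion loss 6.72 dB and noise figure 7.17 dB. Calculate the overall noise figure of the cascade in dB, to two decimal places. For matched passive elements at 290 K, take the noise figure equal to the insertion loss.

Convert to linear (a loss of L dB is a gain of −L dB): F_i = 10^(NF_i/10), G_i = 10^(G_i,dB/10)
  Stage 1: F_1 = 10^(1.92/10) = 1.556, G_1 = 10^(16.4/10) = 43.65
  Stage 2: F_2 = 10^(0.872/10) = 1.222, G_2 = 10^(−0.872/10) = 0.8181
  Stage 3: F_3 = 10^(7.17/10) = 5.212, G_3 = 10^(−6.72/10) = 0.2128
Friis cascade:
  F = 1.556 + (1.222 − 1)/43.65 + (5.212 − 1)/35.71 = 1.679
NF = 10 log₁₀(1.679) = 2.25 dB

2.25 dB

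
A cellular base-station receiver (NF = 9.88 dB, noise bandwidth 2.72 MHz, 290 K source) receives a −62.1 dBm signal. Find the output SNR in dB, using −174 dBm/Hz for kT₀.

37.7 dB

Noise floor: N = −174 + 10 log₁₀(B) + NF
10 log₁₀(2.72×10⁶) = 64.35 dB
N = −174 + 64.35 + 9.88 = −99.77 dBm
SNR = P_sig − N = −62.1 − (−99.77) = 37.67 dB → 37.7 dB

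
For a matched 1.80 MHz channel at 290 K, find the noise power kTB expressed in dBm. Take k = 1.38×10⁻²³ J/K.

−111.4 dBm

P_n = kTB = 1.38×10⁻²³ × 290 × 1.80×10⁶ = 7.20×10⁻¹⁵ W
In dBm: 10 log₁₀(7.20×10⁻¹⁵ / 10⁻³) = −111.4 dBm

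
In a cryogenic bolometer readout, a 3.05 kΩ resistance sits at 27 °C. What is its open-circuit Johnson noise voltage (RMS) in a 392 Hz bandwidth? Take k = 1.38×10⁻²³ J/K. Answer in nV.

141 nV

T = 27 °C + 273.15 = 300.15 K
V_n = √(4kTRB)
4kTRB = 4 × 1.38×10⁻²³ × 300.15 × 3.05×10³ × 3.92×10² = 1.98×10⁻¹⁴ V²
V_n = √(1.98×10⁻¹⁴) = 1.41×10⁻⁷ V = 141 nV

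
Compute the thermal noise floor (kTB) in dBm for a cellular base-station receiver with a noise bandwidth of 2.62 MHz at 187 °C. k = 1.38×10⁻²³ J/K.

−107.8 dBm

T = 187 °C + 273.15 = 460.15 K
P_n = kTB = 1.38×10⁻²³ × 460.15 × 2.62×10⁶ = 1.66×10⁻¹⁴ W
In dBm: 10 log₁₀(1.66×10⁻¹⁴ / 10⁻³) = −107.8 dBm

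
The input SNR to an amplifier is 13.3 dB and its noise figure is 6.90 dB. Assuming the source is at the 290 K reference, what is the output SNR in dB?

By definition F = SNR_in/SNR_out, so in dB: SNR_out = SNR_in − NF
SNR_out = 13.3 − 6.90 = 6.40 dB

6.40 dB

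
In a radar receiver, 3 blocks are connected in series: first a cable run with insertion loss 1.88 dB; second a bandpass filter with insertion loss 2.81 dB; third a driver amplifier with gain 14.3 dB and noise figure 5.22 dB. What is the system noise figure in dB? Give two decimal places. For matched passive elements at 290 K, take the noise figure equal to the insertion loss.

9.91 dB

Convert to linear (a loss of L dB is a gain of −L dB): F_i = 10^(NF_i/10), G_i = 10^(G_i,dB/10)
  Stage 1: F_1 = 10^(1.88/10) = 1.542, G_1 = 10^(−1.88/10) = 0.6486
  Stage 2: F_2 = 10^(2.81/10) = 1.910, G_2 = 10^(−2.81/10) = 0.5236
  Stage 3: F_3 = 10^(5.22/10) = 3.327, G_3 = 10^(14.3/10) = 26.92
Friis cascade:
  F = 1.542 + (1.910 − 1)/0.6486 + (3.327 − 1)/0.3396 = 9.795
NF = 10 log₁₀(9.795) = 9.91 dB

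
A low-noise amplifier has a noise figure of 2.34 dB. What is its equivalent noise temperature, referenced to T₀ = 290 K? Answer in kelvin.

F = 10^(2.34/10) = 1.71396
T_e = (F − 1)·T₀ = (1.71396 − 1) × 290 = 207 K

207 K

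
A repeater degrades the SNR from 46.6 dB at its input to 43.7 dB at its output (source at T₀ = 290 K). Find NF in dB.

NF (dB) = SNR_in(dB) − SNR_out(dB) when the source is at T₀
NF = 46.6 − 43.7 = 2.9 dB

2.9 dB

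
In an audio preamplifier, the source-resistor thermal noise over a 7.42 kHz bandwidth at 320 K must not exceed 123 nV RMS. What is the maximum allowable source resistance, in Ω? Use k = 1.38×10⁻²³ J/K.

115 Ω

Johnson–Nyquist: V_n = √(4kTRB) ⇒ R = V_n² / (4kTB)
4kTB = 4 × 1.38×10⁻²³ × 320 × 7.42×10³ = 1.31×10⁻¹⁶
R = (1.23×10⁻⁷)² / 1.31×10⁻¹⁶ = 1.15×10² Ω = 115 Ω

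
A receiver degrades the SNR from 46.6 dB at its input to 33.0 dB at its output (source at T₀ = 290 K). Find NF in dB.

13.6 dB

NF (dB) = SNR_in(dB) − SNR_out(dB) when the source is at T₀
NF = 46.6 − 33.0 = 13.6 dB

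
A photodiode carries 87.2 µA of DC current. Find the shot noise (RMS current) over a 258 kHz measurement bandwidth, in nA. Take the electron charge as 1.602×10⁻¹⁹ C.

2.68 nA

I_n = √(2qI·B)
2qI·B = 2 × 1.602×10⁻¹⁹ × 8.72×10⁻⁵ × 2.58×10⁵ = 7.21×10⁻¹⁸ A²
I_n = √(7.21×10⁻¹⁸) = 2.68×10⁻⁹ A = 2.68 nA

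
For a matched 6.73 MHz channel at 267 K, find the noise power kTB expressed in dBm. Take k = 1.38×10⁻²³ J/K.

P_n = kTB = 1.38×10⁻²³ × 267 × 6.73×10⁶ = 2.48×10⁻¹⁴ W
In dBm: 10 log₁₀(2.48×10⁻¹⁴ / 10⁻³) = −106.1 dBm

−106.1 dBm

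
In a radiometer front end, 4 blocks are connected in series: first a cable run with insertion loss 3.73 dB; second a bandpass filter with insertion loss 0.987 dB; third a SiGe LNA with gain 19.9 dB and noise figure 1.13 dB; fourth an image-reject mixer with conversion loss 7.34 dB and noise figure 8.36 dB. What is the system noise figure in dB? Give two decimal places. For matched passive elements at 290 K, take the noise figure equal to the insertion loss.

Convert to linear (a loss of L dB is a gain of −L dB): F_i = 10^(NF_i/10), G_i = 10^(G_i,dB/10)
  Stage 1: F_1 = 10^(3.73/10) = 2.360, G_1 = 10^(−3.73/10) = 0.4236
  Stage 2: F_2 = 10^(0.987/10) = 1.255, G_2 = 10^(−0.987/10) = 0.7967
  Stage 3: F_3 = 10^(1.13/10) = 1.297, G_3 = 10^(19.9/10) = 97.72
  Stage 4: F_4 = 10^(8.36/10) = 6.855, G_4 = 10^(−7.34/10) = 0.1845
Friis cascade:
  F = 2.360 + (1.255 − 1)/0.4236 + (1.297 − 1)/0.3375 + (6.855 − 1)/32.98 = 4.021
NF = 10 log₁₀(4.021) = 6.04 dB

6.04 dB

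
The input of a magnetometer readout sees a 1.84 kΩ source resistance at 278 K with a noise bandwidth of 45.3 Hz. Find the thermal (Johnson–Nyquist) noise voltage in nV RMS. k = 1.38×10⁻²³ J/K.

35.8 nV

V_n = √(4kTRB)
4kTRB = 4 × 1.38×10⁻²³ × 278 × 1.84×10³ × 4.53×10¹ = 1.28×10⁻¹⁵ V²
V_n = √(1.28×10⁻¹⁵) = 3.58×10⁻⁸ V = 35.8 nV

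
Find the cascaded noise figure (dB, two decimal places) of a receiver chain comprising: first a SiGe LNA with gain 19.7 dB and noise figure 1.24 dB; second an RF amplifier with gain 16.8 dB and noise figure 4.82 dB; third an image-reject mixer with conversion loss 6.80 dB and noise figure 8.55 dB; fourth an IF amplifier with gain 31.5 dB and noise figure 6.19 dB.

1.33 dB

Convert to linear (a loss of L dB is a gain of −L dB): F_i = 10^(NF_i/10), G_i = 10^(G_i,dB/10)
  Stage 1: F_1 = 10^(1.24/10) = 1.330, G_1 = 10^(19.7/10) = 93.33
  Stage 2: F_2 = 10^(4.82/10) = 3.034, G_2 = 10^(16.8/10) = 47.86
  Stage 3: F_3 = 10^(8.55/10) = 7.161, G_3 = 10^(−6.80/10) = 0.2089
  Stage 4: F_4 = 10^(6.19/10) = 4.159, G_4 = 10^(31.5/10) = 1413
Friis cascade:
  F = 1.330 + (3.034 − 1)/93.33 + (7.161 − 1)/4467 + (4.159 − 1)/933.3 = 1.357
NF = 10 log₁₀(1.357) = 1.33 dB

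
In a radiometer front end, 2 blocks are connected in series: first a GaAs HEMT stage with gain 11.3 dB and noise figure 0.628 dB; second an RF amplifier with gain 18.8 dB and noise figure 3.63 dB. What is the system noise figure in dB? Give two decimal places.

Convert to linear (a loss of L dB is a gain of −L dB): F_i = 10^(NF_i/10), G_i = 10^(G_i,dB/10)
  Stage 1: F_1 = 10^(0.628/10) = 1.156, G_1 = 10^(11.3/10) = 13.49
  Stage 2: F_2 = 10^(3.63/10) = 2.307, G_2 = 10^(18.8/10) = 75.86
Friis cascade:
  F = 1.156 + (2.307 − 1)/13.49 = 1.252
NF = 10 log₁₀(1.252) = 0.98 dB

0.98 dB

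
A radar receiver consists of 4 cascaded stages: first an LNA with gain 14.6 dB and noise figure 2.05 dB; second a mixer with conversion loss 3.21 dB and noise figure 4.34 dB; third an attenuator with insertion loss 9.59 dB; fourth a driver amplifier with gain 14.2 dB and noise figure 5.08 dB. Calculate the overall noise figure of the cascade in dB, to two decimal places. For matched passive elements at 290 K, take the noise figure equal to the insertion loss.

Convert to linear (a loss of L dB is a gain of −L dB): F_i = 10^(NF_i/10), G_i = 10^(G_i,dB/10)
  Stage 1: F_1 = 10^(2.05/10) = 1.603, G_1 = 10^(14.6/10) = 28.84
  Stage 2: F_2 = 10^(4.34/10) = 2.716, G_2 = 10^(−3.21/10) = 0.4775
  Stage 3: F_3 = 10^(9.59/10) = 9.099, G_3 = 10^(−9.59/10) = 0.1099
  Stage 4: F_4 = 10^(5.08/10) = 3.221, G_4 = 10^(14.2/10) = 26.30
Friis cascade:
  F = 1.603 + (2.716 − 1)/28.84 + (9.099 − 1)/13.77 + (3.221 − 1)/1.514 = 3.718
NF = 10 log₁₀(3.718) = 5.70 dB

5.70 dB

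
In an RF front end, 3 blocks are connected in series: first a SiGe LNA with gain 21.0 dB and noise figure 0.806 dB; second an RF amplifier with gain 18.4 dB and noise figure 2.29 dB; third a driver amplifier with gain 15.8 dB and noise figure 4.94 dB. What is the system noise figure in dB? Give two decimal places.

Convert to linear (a loss of L dB is a gain of −L dB): F_i = 10^(NF_i/10), G_i = 10^(G_i,dB/10)
  Stage 1: F_1 = 10^(0.806/10) = 1.204, G_1 = 10^(21.0/10) = 125.9
  Stage 2: F_2 = 10^(2.29/10) = 1.694, G_2 = 10^(18.4/10) = 69.18
  Stage 3: F_3 = 10^(4.94/10) = 3.119, G_3 = 10^(15.8/10) = 38.02
Friis cascade:
  F = 1.204 + (1.694 − 1)/125.9 + (3.119 − 1)/8710 = 1.210
NF = 10 log₁₀(1.210) = 0.83 dB

0.83 dB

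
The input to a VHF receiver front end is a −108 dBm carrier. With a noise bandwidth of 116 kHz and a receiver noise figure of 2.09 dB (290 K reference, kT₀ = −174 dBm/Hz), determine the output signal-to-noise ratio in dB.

Noise floor: N = −174 + 10 log₁₀(B) + NF
10 log₁₀(1.16×10⁵) = 50.64 dB
N = −174 + 50.64 + 2.09 = −121.27 dBm
SNR = P_sig − N = −108 − (−121.27) = 13.27 dB → 13.3 dB

13.3 dB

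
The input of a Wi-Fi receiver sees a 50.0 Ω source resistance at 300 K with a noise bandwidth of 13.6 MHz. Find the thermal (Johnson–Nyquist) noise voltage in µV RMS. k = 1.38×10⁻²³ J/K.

V_n = √(4kTRB)
4kTRB = 4 × 1.38×10⁻²³ × 300 × 5.00×10¹ × 1.36×10⁷ = 1.13×10⁻¹¹ V²
V_n = √(1.13×10⁻¹¹) = 3.36×10⁻⁶ V = 3.36 µV

3.36 µV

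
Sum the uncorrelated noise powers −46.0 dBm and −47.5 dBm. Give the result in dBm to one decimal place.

Convert to linear, add, convert back:
P₁ = 2.51×10⁻⁸ W, P₂ = 1.78×10⁻⁸ W
P_tot = 4.29×10⁻⁸ W → 10 log₁₀(P_tot / 10⁻³) = −43.7 dBm

−43.7 dBm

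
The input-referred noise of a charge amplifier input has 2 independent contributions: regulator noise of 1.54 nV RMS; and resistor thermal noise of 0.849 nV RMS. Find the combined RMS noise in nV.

1.76 nV

Uncorrelated sources add in power (mean-square): V_tot = √(ΣV_i²)
V_tot = √[(1.54×10⁻⁹)² + (8.49×10⁻¹⁰)²] = 1.76×10⁻⁹ V = 1.76 nV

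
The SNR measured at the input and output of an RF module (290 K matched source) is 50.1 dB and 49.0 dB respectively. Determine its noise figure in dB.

1.1 dB

NF (dB) = SNR_in(dB) − SNR_out(dB) when the source is at T₀
NF = 50.1 − 49.0 = 1.1 dB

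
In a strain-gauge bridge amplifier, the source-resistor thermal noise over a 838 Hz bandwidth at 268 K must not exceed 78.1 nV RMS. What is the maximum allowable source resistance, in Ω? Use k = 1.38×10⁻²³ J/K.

Johnson–Nyquist: V_n = √(4kTRB) ⇒ R = V_n² / (4kTB)
4kTB = 4 × 1.38×10⁻²³ × 268 × 8.38×10² = 1.24×10⁻¹⁷
R = (7.81×10⁻⁸)² / 1.24×10⁻¹⁷ = 4.92×10² Ω = 492 Ω

492 Ω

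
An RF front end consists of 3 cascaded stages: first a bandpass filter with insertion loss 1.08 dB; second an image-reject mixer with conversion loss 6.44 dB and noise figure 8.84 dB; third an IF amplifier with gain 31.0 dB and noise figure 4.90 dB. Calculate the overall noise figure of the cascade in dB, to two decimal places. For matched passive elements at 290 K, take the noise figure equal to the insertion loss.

13.35 dB

Convert to linear (a loss of L dB is a gain of −L dB): F_i = 10^(NF_i/10), G_i = 10^(G_i,dB/10)
  Stage 1: F_1 = 10^(1.08/10) = 1.282, G_1 = 10^(−1.08/10) = 0.7798
  Stage 2: F_2 = 10^(8.84/10) = 7.656, G_2 = 10^(−6.44/10) = 0.2270
  Stage 3: F_3 = 10^(4.90/10) = 3.090, G_3 = 10^(31.0/10) = 1259
Friis cascade:
  F = 1.282 + (7.656 − 1)/0.7798 + (3.090 − 1)/0.1770 = 21.63
NF = 10 log₁₀(21.63) = 13.35 dB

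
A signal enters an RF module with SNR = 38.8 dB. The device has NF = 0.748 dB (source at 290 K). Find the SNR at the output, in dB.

38.052 dB

By definition F = SNR_in/SNR_out, so in dB: SNR_out = SNR_in − NF
SNR_out = 38.8 − 0.748 = 38.052 dB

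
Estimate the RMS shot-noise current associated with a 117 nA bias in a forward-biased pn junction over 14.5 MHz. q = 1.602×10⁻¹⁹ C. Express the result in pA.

737 pA

I_n = √(2qI·B)
2qI·B = 2 × 1.602×10⁻¹⁹ × 1.17×10⁻⁷ × 1.45×10⁷ = 5.44×10⁻¹⁹ A²
I_n = √(5.44×10⁻¹⁹) = 7.37×10⁻¹⁰ A = 737 pA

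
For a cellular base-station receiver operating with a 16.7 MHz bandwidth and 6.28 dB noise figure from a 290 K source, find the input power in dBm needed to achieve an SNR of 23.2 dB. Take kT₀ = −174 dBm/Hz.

Sensitivity = −174 + 10 log₁₀(B) + NF + SNR_min
= −174 + 72.23 + 6.28 + 23.2
= −72.29 dBm → −72.3 dBm

−72.3 dBm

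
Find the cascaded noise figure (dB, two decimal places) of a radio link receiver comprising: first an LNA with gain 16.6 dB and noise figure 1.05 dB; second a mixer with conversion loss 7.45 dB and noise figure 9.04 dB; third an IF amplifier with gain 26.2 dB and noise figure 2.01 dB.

1.76 dB

Convert to linear (a loss of L dB is a gain of −L dB): F_i = 10^(NF_i/10), G_i = 10^(G_i,dB/10)
  Stage 1: F_1 = 10^(1.05/10) = 1.274, G_1 = 10^(16.6/10) = 45.71
  Stage 2: F_2 = 10^(9.04/10) = 8.017, G_2 = 10^(−7.45/10) = 0.1799
  Stage 3: F_3 = 10^(2.01/10) = 1.589, G_3 = 10^(26.2/10) = 416.9
Friis cascade:
  F = 1.274 + (8.017 − 1)/45.71 + (1.589 − 1)/8.222 = 1.499
NF = 10 log₁₀(1.499) = 1.76 dB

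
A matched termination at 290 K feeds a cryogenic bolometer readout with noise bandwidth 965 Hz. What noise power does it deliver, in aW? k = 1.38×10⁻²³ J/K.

3.86 aW

P_n = kTB = 1.38×10⁻²³ × 290 × 9.65×10² = 3.86×10⁻¹⁸ W = 3.86 aW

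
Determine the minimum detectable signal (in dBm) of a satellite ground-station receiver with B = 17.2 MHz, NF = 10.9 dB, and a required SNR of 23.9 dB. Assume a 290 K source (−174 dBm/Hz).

Sensitivity = −174 + 10 log₁₀(B) + NF + SNR_min
= −174 + 72.36 + 10.9 + 23.9
= −66.84 dBm → −66.8 dBm

−66.8 dBm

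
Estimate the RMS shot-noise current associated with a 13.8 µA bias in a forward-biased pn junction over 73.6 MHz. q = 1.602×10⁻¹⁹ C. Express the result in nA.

I_n = √(2qI·B)
2qI·B = 2 × 1.602×10⁻¹⁹ × 1.38×10⁻⁵ × 7.36×10⁷ = 3.25×10⁻¹⁶ A²
I_n = √(3.25×10⁻¹⁶) = 1.80×10⁻⁸ A = 18.0 nA

18.0 nA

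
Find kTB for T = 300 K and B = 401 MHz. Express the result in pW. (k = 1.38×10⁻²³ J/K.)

P_n = kTB = 1.38×10⁻²³ × 300 × 4.01×10⁸ = 1.66×10⁻¹² W = 1.66 pW

1.66 pW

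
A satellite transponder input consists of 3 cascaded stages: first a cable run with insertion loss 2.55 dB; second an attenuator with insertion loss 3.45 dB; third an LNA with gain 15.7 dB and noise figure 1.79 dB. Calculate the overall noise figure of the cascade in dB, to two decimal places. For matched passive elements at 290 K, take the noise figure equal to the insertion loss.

7.79 dB

Convert to linear (a loss of L dB is a gain of −L dB): F_i = 10^(NF_i/10), G_i = 10^(G_i,dB/10)
  Stage 1: F_1 = 10^(2.55/10) = 1.799, G_1 = 10^(−2.55/10) = 0.5559
  Stage 2: F_2 = 10^(3.45/10) = 2.213, G_2 = 10^(−3.45/10) = 0.4519
  Stage 3: F_3 = 10^(1.79/10) = 1.510, G_3 = 10^(15.7/10) = 37.15
Friis cascade:
  F = 1.799 + (2.213 − 1)/0.5559 + (1.510 − 1)/0.2512 = 6.012
NF = 10 log₁₀(6.012) = 7.79 dB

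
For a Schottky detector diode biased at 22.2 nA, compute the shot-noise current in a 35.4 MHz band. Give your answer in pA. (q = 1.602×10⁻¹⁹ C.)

I_n = √(2qI·B)
2qI·B = 2 × 1.602×10⁻¹⁹ × 2.22×10⁻⁸ × 3.54×10⁷ = 2.52×10⁻¹⁹ A²
I_n = √(2.52×10⁻¹⁹) = 5.02×10⁻¹⁰ A = 502 pA

502 pA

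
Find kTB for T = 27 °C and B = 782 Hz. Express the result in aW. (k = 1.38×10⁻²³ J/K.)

3.24 aW

T = 27 °C + 273.15 = 300.15 K
P_n = kTB = 1.38×10⁻²³ × 300.15 × 7.82×10² = 3.24×10⁻¹⁸ W = 3.24 aW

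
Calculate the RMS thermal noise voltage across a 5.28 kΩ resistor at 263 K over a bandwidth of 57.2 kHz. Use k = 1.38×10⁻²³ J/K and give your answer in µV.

2.09 µV

V_n = √(4kTRB)
4kTRB = 4 × 1.38×10⁻²³ × 263 × 5.28×10³ × 5.72×10⁴ = 4.38×10⁻¹² V²
V_n = √(4.38×10⁻¹²) = 2.09×10⁻⁶ V = 2.09 µV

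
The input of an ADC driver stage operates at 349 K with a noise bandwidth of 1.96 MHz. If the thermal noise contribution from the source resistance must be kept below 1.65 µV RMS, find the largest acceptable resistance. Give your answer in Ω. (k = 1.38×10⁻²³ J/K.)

72.1 Ω

Johnson–Nyquist: V_n = √(4kTRB) ⇒ R = V_n² / (4kTB)
4kTB = 4 × 1.38×10⁻²³ × 349 × 1.96×10⁶ = 3.78×10⁻¹⁴
R = (1.65×10⁻⁶)² / 3.78×10⁻¹⁴ = 7.21×10¹ Ω = 72.1 Ω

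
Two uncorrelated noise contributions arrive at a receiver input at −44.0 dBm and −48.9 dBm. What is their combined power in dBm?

Convert to linear, add, convert back:
P₁ = 3.98×10⁻⁸ W, P₂ = 1.29×10⁻⁸ W
P_tot = 5.27×10⁻⁸ W → 10 log₁₀(P_tot / 10⁻³) = −42.8 dBm

−42.8 dBm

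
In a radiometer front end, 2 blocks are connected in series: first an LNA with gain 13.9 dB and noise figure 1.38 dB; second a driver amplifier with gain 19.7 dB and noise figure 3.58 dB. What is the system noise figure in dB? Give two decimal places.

Convert to linear (a loss of L dB is a gain of −L dB): F_i = 10^(NF_i/10), G_i = 10^(G_i,dB/10)
  Stage 1: F_1 = 10^(1.38/10) = 1.374, G_1 = 10^(13.9/10) = 24.55
  Stage 2: F_2 = 10^(3.58/10) = 2.280, G_2 = 10^(19.7/10) = 93.33
Friis cascade:
  F = 1.374 + (2.280 − 1)/24.55 = 1.426
NF = 10 log₁₀(1.426) = 1.54 dB

1.54 dB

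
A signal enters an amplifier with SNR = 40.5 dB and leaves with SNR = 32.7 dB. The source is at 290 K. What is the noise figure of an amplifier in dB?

7.8 dB

NF (dB) = SNR_in(dB) − SNR_out(dB) when the source is at T₀
NF = 40.5 − 32.7 = 7.8 dB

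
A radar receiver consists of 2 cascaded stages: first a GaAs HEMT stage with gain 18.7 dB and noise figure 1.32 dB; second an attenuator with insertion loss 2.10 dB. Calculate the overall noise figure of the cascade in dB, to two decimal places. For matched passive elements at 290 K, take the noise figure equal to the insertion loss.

1.35 dB

Convert to linear (a loss of L dB is a gain of −L dB): F_i = 10^(NF_i/10), G_i = 10^(G_i,dB/10)
  Stage 1: F_1 = 10^(1.32/10) = 1.355, G_1 = 10^(18.7/10) = 74.13
  Stage 2: F_2 = 10^(2.10/10) = 1.622, G_2 = 10^(−2.10/10) = 0.6166
Friis cascade:
  F = 1.355 + (1.622 − 1)/74.13 = 1.364
NF = 10 log₁₀(1.364) = 1.35 dB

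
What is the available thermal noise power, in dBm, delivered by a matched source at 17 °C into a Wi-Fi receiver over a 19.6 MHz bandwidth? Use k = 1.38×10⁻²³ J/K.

−101.1 dBm

T = 17 °C + 273.15 = 290.15 K
P_n = kTB = 1.38×10⁻²³ × 290.15 × 1.96×10⁷ = 7.85×10⁻¹⁴ W
In dBm: 10 log₁₀(7.85×10⁻¹⁴ / 10⁻³) = −101.1 dBm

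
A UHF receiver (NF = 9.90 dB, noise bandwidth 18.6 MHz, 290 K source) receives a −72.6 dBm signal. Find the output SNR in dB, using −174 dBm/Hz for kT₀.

Noise floor: N = −174 + 10 log₁₀(B) + NF
10 log₁₀(1.86×10⁷) = 72.7 dB
N = −174 + 72.7 + 9.90 = −91.40 dBm
SNR = P_sig − N = −72.6 − (−91.40) = 18.80 dB → 18.8 dB

18.8 dB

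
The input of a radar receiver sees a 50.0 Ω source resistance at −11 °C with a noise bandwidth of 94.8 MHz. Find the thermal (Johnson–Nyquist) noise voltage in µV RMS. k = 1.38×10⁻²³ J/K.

T = −11 °C + 273.15 = 262.15 K
V_n = √(4kTRB)
4kTRB = 4 × 1.38×10⁻²³ × 262.15 × 5.00×10¹ × 9.48×10⁷ = 6.86×10⁻¹¹ V²
V_n = √(6.86×10⁻¹¹) = 8.28×10⁻⁶ V = 8.28 µV

8.28 µV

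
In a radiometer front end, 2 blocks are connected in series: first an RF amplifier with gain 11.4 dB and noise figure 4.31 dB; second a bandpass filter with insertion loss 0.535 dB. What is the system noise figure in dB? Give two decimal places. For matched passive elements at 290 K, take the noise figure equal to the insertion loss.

Convert to linear (a loss of L dB is a gain of −L dB): F_i = 10^(NF_i/10), G_i = 10^(G_i,dB/10)
  Stage 1: F_1 = 10^(4.31/10) = 2.698, G_1 = 10^(11.4/10) = 13.80
  Stage 2: F_2 = 10^(0.535/10) = 1.131, G_2 = 10^(−0.535/10) = 0.8841
Friis cascade:
  F = 2.698 + (1.131 − 1)/13.80 = 2.707
NF = 10 log₁₀(2.707) = 4.33 dB

4.33 dB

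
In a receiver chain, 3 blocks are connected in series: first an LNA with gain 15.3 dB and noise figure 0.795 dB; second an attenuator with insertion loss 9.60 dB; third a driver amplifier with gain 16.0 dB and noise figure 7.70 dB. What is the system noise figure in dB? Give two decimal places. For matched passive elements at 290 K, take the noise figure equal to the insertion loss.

4.40 dB

Convert to linear (a loss of L dB is a gain of −L dB): F_i = 10^(NF_i/10), G_i = 10^(G_i,dB/10)
  Stage 1: F_1 = 10^(0.795/10) = 1.201, G_1 = 10^(15.3/10) = 33.88
  Stage 2: F_2 = 10^(9.60/10) = 9.120, G_2 = 10^(−9.60/10) = 0.1096
  Stage 3: F_3 = 10^(7.70/10) = 5.888, G_3 = 10^(16.0/10) = 39.81
Friis cascade:
  F = 1.201 + (9.120 − 1)/33.88 + (5.888 − 1)/3.715 = 2.756
NF = 10 log₁₀(2.756) = 4.40 dB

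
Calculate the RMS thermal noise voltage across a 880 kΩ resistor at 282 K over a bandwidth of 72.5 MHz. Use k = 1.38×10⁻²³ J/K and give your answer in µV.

997 µV

V_n = √(4kTRB)
4kTRB = 4 × 1.38×10⁻²³ × 282 × 8.80×10⁵ × 7.25×10⁷ = 9.93×10⁻⁷ V²
V_n = √(9.93×10⁻⁷) = 9.97×10⁻⁴ V = 997 µV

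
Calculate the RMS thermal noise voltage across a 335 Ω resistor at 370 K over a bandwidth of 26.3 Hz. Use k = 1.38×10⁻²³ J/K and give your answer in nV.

13.4 nV

V_n = √(4kTRB)
4kTRB = 4 × 1.38×10⁻²³ × 370 × 3.35×10² × 2.63×10¹ = 1.80×10⁻¹⁶ V²
V_n = √(1.80×10⁻¹⁶) = 1.34×10⁻⁸ V = 13.4 nV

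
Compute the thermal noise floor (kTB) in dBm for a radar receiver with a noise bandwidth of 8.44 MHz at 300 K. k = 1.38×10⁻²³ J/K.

−104.6 dBm

P_n = kTB = 1.38×10⁻²³ × 300 × 8.44×10⁶ = 3.49×10⁻¹⁴ W
In dBm: 10 log₁₀(3.49×10⁻¹⁴ / 10⁻³) = −104.6 dBm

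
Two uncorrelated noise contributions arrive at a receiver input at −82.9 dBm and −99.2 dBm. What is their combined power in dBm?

Convert to linear, add, convert back:
P₁ = 5.13×10⁻¹² W, P₂ = 1.20×10⁻¹³ W
P_tot = 5.25×10⁻¹² W → 10 log₁₀(P_tot / 10⁻³) = −82.8 dBm

−82.8 dBm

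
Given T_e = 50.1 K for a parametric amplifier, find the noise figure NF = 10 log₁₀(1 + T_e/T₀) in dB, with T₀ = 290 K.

0.692 dB

F = 1 + T_e/T₀ = 1 + 50.1/290 = 1.17276
NF = 10 log₁₀(1.17276) = 0.692 dB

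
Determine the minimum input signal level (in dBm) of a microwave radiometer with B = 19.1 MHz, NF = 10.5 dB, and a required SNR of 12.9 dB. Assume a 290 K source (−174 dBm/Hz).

−77.8 dBm

Sensitivity = −174 + 10 log₁₀(B) + NF + SNR_min
= −174 + 72.81 + 10.5 + 12.9
= −77.79 dBm → −77.8 dBm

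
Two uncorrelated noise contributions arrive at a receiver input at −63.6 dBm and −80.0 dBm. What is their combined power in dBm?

Convert to linear, add, convert back:
P₁ = 4.37×10⁻¹⁰ W, P₂ = 1.00×10⁻¹¹ W
P_tot = 4.47×10⁻¹⁰ W → 10 log₁₀(P_tot / 10⁻³) = −63.5 dBm

−63.5 dBm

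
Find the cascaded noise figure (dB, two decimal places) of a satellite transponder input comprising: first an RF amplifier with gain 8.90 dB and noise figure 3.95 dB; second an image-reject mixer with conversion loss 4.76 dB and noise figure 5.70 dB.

Convert to linear (a loss of L dB is a gain of −L dB): F_i = 10^(NF_i/10), G_i = 10^(G_i,dB/10)
  Stage 1: F_1 = 10^(3.95/10) = 2.483, G_1 = 10^(8.90/10) = 7.762
  Stage 2: F_2 = 10^(5.70/10) = 3.715, G_2 = 10^(−4.76/10) = 0.3342
Friis cascade:
  F = 2.483 + (3.715 − 1)/7.762 = 2.833
NF = 10 log₁₀(2.833) = 4.52 dB

4.52 dB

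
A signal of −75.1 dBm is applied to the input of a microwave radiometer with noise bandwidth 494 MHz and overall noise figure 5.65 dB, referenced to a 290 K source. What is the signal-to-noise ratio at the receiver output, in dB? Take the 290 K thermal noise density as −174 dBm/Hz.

Noise floor: N = −174 + 10 log₁₀(B) + NF
10 log₁₀(4.94×10⁸) = 86.94 dB
N = −174 + 86.94 + 5.65 = −81.41 dBm
SNR = P_sig − N = −75.1 − (−81.41) = 6.31 dB → 6.3 dB

6.3 dB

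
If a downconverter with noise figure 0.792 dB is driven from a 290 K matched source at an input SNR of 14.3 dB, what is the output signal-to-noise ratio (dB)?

By definition F = SNR_in/SNR_out, so in dB: SNR_out = SNR_in − NF
SNR_out = 14.3 − 0.792 = 13.508 dB

13.508 dB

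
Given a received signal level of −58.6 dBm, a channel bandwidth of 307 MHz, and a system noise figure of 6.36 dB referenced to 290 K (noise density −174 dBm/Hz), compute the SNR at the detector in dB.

Noise floor: N = −174 + 10 log₁₀(B) + NF
10 log₁₀(3.07×10⁸) = 84.87 dB
N = −174 + 84.87 + 6.36 = −82.77 dBm
SNR = P_sig − N = −58.6 − (−82.77) = 24.17 dB → 24.2 dB

24.2 dB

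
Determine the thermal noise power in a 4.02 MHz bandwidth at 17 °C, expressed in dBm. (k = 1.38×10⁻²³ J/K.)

T = 17 °C + 273.15 = 290.15 K
P_n = kTB = 1.38×10⁻²³ × 290.15 × 4.02×10⁶ = 1.61×10⁻¹⁴ W
In dBm: 10 log₁₀(1.61×10⁻¹⁴ / 10⁻³) = −107.9 dBm

−107.9 dBm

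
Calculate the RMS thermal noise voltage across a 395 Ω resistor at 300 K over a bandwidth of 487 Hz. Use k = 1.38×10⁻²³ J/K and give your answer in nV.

56.4 nV

V_n = √(4kTRB)
4kTRB = 4 × 1.38×10⁻²³ × 300 × 3.95×10² × 4.87×10² = 3.19×10⁻¹⁵ V²
V_n = √(3.19×10⁻¹⁵) = 5.64×10⁻⁸ V = 56.4 nV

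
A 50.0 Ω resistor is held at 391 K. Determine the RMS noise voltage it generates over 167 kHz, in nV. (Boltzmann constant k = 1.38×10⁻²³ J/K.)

425 nV

V_n = √(4kTRB)
4kTRB = 4 × 1.38×10⁻²³ × 391 × 5.00×10¹ × 1.67×10⁵ = 1.80×10⁻¹³ V²
V_n = √(1.80×10⁻¹³) = 4.25×10⁻⁷ V = 425 nV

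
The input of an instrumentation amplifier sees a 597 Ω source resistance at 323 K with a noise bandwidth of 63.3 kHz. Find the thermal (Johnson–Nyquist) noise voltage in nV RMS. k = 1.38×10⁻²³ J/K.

V_n = √(4kTRB)
4kTRB = 4 × 1.38×10⁻²³ × 323 × 5.97×10² × 6.33×10⁴ = 6.74×10⁻¹³ V²
V_n = √(6.74×10⁻¹³) = 8.21×10⁻⁷ V = 821 nV

821 nV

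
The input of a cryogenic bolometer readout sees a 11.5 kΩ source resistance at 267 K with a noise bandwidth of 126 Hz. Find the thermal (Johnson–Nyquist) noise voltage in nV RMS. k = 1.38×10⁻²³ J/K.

146 nV

V_n = √(4kTRB)
4kTRB = 4 × 1.38×10⁻²³ × 267 × 1.15×10⁴ × 1.26×10² = 2.14×10⁻¹⁴ V²
V_n = √(2.14×10⁻¹⁴) = 1.46×10⁻⁷ V = 146 nV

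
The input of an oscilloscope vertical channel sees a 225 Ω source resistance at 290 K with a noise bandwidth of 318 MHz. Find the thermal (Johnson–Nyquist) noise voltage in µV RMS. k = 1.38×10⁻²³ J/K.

V_n = √(4kTRB)
4kTRB = 4 × 1.38×10⁻²³ × 290 × 2.25×10² × 3.18×10⁸ = 1.15×10⁻⁹ V²
V_n = √(1.15×10⁻⁹) = 3.38×10⁻⁵ V = 33.8 µV

33.8 µV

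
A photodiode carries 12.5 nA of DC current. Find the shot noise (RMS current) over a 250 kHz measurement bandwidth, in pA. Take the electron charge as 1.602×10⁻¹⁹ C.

I_n = √(2qI·B)
2qI·B = 2 × 1.602×10⁻¹⁹ × 1.25×10⁻⁸ × 2.50×10⁵ = 1.00×10⁻²¹ A²
I_n = √(1.00×10⁻²¹) = 3.16×10⁻¹¹ A = 31.6 pA

31.6 pA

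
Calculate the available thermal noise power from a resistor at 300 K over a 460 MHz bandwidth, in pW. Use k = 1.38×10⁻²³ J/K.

1.90 pW

P_n = kTB = 1.38×10⁻²³ × 300 × 4.60×10⁸ = 1.90×10⁻¹² W = 1.90 pW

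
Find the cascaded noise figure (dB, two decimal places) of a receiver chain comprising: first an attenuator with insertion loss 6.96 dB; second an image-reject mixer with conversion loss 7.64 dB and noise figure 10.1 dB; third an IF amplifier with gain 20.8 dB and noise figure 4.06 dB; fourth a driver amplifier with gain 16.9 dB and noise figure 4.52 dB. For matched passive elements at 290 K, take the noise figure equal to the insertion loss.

19.82 dB

Convert to linear (a loss of L dB is a gain of −L dB): F_i = 10^(NF_i/10), G_i = 10^(G_i,dB/10)
  Stage 1: F_1 = 10^(6.96/10) = 4.966, G_1 = 10^(−6.96/10) = 0.2014
  Stage 2: F_2 = 10^(10.1/10) = 10.23, G_2 = 10^(−7.64/10) = 0.1722
  Stage 3: F_3 = 10^(4.06/10) = 2.547, G_3 = 10^(20.8/10) = 120.2
  Stage 4: F_4 = 10^(4.52/10) = 2.831, G_4 = 10^(16.9/10) = 48.98
Friis cascade:
  F = 4.966 + (10.23 − 1)/0.2014 + (2.547 − 1)/0.03467 + (2.831 − 1)/4.169 = 95.87
NF = 10 log₁₀(95.87) = 19.82 dB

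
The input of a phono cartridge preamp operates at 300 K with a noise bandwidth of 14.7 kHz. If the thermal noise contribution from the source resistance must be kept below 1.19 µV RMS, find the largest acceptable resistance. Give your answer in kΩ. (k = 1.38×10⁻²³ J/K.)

Johnson–Nyquist: V_n = √(4kTRB) ⇒ R = V_n² / (4kTB)
4kTB = 4 × 1.38×10⁻²³ × 300 × 1.47×10⁴ = 2.43×10⁻¹⁶
R = (1.19×10⁻⁶)² / 2.43×10⁻¹⁶ = 5.82×10³ Ω = 5.82 kΩ

5.82 kΩ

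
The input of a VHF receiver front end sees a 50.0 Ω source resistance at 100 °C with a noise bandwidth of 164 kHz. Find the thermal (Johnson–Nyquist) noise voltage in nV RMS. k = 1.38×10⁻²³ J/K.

411 nV

T = 100 °C + 273.15 = 373.15 K
V_n = √(4kTRB)
4kTRB = 4 × 1.38×10⁻²³ × 373.15 × 5.00×10¹ × 1.64×10⁵ = 1.69×10⁻¹³ V²
V_n = √(1.69×10⁻¹³) = 4.11×10⁻⁷ V = 411 nV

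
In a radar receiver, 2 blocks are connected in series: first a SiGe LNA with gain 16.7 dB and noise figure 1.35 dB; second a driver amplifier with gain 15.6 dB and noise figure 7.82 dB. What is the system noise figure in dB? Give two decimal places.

Convert to linear (a loss of L dB is a gain of −L dB): F_i = 10^(NF_i/10), G_i = 10^(G_i,dB/10)
  Stage 1: F_1 = 10^(1.35/10) = 1.365, G_1 = 10^(16.7/10) = 46.77
  Stage 2: F_2 = 10^(7.82/10) = 6.053, G_2 = 10^(15.6/10) = 36.31
Friis cascade:
  F = 1.365 + (6.053 − 1)/46.77 = 1.473
NF = 10 log₁₀(1.473) = 1.68 dB

1.68 dB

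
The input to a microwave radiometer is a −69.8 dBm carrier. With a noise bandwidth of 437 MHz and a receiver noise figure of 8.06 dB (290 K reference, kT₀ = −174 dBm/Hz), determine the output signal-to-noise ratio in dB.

Noise floor: N = −174 + 10 log₁₀(B) + NF
10 log₁₀(4.37×10⁸) = 86.4 dB
N = −174 + 86.4 + 8.06 = −79.54 dBm
SNR = P_sig − N = −69.8 − (−79.54) = 9.74 dB → 9.7 dB

9.7 dB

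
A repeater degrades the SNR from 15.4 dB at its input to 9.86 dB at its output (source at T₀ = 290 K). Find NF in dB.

NF (dB) = SNR_in(dB) − SNR_out(dB) when the source is at T₀
NF = 15.4 − 9.86 = 5.54 dB

5.54 dB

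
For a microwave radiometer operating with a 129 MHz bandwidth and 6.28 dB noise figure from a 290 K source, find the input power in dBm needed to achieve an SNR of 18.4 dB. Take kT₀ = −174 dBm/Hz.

Sensitivity = −174 + 10 log₁₀(B) + NF + SNR_min
= −174 + 81.11 + 6.28 + 18.4
= −68.21 dBm → −68.2 dBm

−68.2 dBm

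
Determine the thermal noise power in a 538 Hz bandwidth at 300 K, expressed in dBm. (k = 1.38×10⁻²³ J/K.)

P_n = kTB = 1.38×10⁻²³ × 300 × 5.38×10² = 2.23×10⁻¹⁸ W
In dBm: 10 log₁₀(2.23×10⁻¹⁸ / 10⁻³) = −146.5 dBm

−146.5 dBm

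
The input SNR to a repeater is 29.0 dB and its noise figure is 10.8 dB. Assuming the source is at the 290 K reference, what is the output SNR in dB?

18.2 dB

By definition F = SNR_in/SNR_out, so in dB: SNR_out = SNR_in − NF
SNR_out = 29.0 − 10.8 = 18.2 dB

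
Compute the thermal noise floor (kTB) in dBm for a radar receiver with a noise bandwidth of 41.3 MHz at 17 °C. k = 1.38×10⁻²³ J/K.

−97.8 dBm

T = 17 °C + 273.15 = 290.15 K
P_n = kTB = 1.38×10⁻²³ × 290.15 × 4.13×10⁷ = 1.65×10⁻¹³ W
In dBm: 10 log₁₀(1.65×10⁻¹³ / 10⁻³) = −97.8 dBm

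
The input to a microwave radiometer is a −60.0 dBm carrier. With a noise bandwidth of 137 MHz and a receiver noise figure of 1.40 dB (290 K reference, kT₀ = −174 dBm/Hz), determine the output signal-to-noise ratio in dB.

31.2 dB

Noise floor: N = −174 + 10 log₁₀(B) + NF
10 log₁₀(1.37×10⁸) = 81.37 dB
N = −174 + 81.37 + 1.40 = −91.23 dBm
SNR = P_sig − N = −60.0 − (−91.23) = 31.23 dB → 31.2 dB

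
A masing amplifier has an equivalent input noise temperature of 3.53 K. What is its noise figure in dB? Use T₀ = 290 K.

0.053 dB

F = 1 + T_e/T₀ = 1 + 3.53/290 = 1.01217
NF = 10 log₁₀(1.01217) = 0.053 dB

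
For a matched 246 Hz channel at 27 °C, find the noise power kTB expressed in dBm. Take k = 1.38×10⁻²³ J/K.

T = 27 °C + 273.15 = 300.15 K
P_n = kTB = 1.38×10⁻²³ × 300.15 × 2.46×10² = 1.02×10⁻¹⁸ W
In dBm: 10 log₁₀(1.02×10⁻¹⁸ / 10⁻³) = −149.9 dBm

−149.9 dBm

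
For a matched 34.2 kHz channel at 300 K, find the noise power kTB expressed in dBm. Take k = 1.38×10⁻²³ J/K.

P_n = kTB = 1.38×10⁻²³ × 300 × 3.42×10⁴ = 1.42×10⁻¹⁶ W
In dBm: 10 log₁₀(1.42×10⁻¹⁶ / 10⁻³) = −128.5 dBm

−128.5 dBm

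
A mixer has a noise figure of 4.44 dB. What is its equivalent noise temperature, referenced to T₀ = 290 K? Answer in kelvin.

F = 10^(4.44/10) = 2.77971
T_e = (F − 1)·T₀ = (2.77971 − 1) × 290 = 516 K

516 K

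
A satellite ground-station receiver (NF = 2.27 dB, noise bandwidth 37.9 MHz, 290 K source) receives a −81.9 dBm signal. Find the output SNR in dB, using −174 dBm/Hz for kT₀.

14.0 dB

Noise floor: N = −174 + 10 log₁₀(B) + NF
10 log₁₀(3.79×10⁷) = 75.79 dB
N = −174 + 75.79 + 2.27 = −95.94 dBm
SNR = P_sig − N = −81.9 − (−95.94) = 14.04 dB → 14.0 dB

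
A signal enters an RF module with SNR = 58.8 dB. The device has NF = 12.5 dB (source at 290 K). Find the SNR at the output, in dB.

By definition F = SNR_in/SNR_out, so in dB: SNR_out = SNR_in − NF
SNR_out = 58.8 − 12.5 = 46.3 dB

46.3 dB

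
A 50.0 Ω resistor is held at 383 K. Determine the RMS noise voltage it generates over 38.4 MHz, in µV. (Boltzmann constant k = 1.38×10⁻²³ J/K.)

V_n = √(4kTRB)
4kTRB = 4 × 1.38×10⁻²³ × 383 × 5.00×10¹ × 3.84×10⁷ = 4.06×10⁻¹¹ V²
V_n = √(4.06×10⁻¹¹) = 6.37×10⁻⁶ V = 6.37 µV

6.37 µV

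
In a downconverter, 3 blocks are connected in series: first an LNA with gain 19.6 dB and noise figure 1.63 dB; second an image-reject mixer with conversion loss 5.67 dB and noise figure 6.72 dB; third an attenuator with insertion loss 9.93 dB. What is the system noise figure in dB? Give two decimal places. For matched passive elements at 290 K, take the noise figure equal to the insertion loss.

2.68 dB

Convert to linear (a loss of L dB is a gain of −L dB): F_i = 10^(NF_i/10), G_i = 10^(G_i,dB/10)
  Stage 1: F_1 = 10^(1.63/10) = 1.455, G_1 = 10^(19.6/10) = 91.20
  Stage 2: F_2 = 10^(6.72/10) = 4.699, G_2 = 10^(−5.67/10) = 0.2710
  Stage 3: F_3 = 10^(9.93/10) = 9.840, G_3 = 10^(−9.93/10) = 0.1016
Friis cascade:
  F = 1.455 + (4.699 − 1)/91.20 + (9.840 − 1)/24.72 = 1.854
NF = 10 log₁₀(1.854) = 2.68 dB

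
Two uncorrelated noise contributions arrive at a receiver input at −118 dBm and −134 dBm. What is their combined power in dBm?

Convert to linear, add, convert back:
P₁ = 1.58×10⁻¹⁵ W, P₂ = 3.98×10⁻¹⁷ W
P_tot = 1.62×10⁻¹⁵ W → 10 log₁₀(P_tot / 10⁻³) = −117.9 dBm

−117.9 dBm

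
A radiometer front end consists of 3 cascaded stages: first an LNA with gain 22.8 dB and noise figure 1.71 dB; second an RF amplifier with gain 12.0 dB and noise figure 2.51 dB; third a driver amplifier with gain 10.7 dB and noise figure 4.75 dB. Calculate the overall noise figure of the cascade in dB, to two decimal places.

Convert to linear (a loss of L dB is a gain of −L dB): F_i = 10^(NF_i/10), G_i = 10^(G_i,dB/10)
  Stage 1: F_1 = 10^(1.71/10) = 1.483, G_1 = 10^(22.8/10) = 190.5
  Stage 2: F_2 = 10^(2.51/10) = 1.782, G_2 = 10^(12.0/10) = 15.85
  Stage 3: F_3 = 10^(4.75/10) = 2.985, G_3 = 10^(10.7/10) = 11.75
Friis cascade:
  F = 1.483 + (1.782 − 1)/190.5 + (2.985 − 1)/3020 = 1.487
NF = 10 log₁₀(1.487) = 1.72 dB

1.72 dB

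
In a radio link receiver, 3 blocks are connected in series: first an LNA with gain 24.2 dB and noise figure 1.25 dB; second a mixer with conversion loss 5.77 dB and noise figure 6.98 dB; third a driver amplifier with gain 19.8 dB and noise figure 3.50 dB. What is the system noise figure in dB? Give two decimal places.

1.36 dB

Convert to linear (a loss of L dB is a gain of −L dB): F_i = 10^(NF_i/10), G_i = 10^(G_i,dB/10)
  Stage 1: F_1 = 10^(1.25/10) = 1.334, G_1 = 10^(24.2/10) = 263.0
  Stage 2: F_2 = 10^(6.98/10) = 4.989, G_2 = 10^(−5.77/10) = 0.2649
  Stage 3: F_3 = 10^(3.50/10) = 2.239, G_3 = 10^(19.8/10) = 95.50
Friis cascade:
  F = 1.334 + (4.989 − 1)/263.0 + (2.239 − 1)/69.66 = 1.366
NF = 10 log₁₀(1.366) = 1.36 dB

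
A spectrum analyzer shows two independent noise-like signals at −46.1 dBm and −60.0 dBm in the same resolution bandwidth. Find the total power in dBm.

Convert to linear, add, convert back:
P₁ = 2.45×10⁻⁸ W, P₂ = 1.00×10⁻⁹ W
P_tot = 2.55×10⁻⁸ W → 10 log₁₀(P_tot / 10⁻³) = −45.9 dBm

−45.9 dBm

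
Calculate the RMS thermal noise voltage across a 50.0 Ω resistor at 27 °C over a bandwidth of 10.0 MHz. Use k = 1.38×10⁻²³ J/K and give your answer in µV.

2.88 µV

T = 27 °C + 273.15 = 300.15 K
V_n = √(4kTRB)
4kTRB = 4 × 1.38×10⁻²³ × 300.15 × 5.00×10¹ × 1.00×10⁷ = 8.28×10⁻¹² V²
V_n = √(8.28×10⁻¹²) = 2.88×10⁻⁶ V = 2.88 µV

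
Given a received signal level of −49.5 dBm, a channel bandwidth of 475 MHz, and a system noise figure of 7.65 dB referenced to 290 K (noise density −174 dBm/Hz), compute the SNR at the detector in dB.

30.1 dB

Noise floor: N = −174 + 10 log₁₀(B) + NF
10 log₁₀(4.75×10⁸) = 86.77 dB
N = −174 + 86.77 + 7.65 = −79.58 dBm
SNR = P_sig − N = −49.5 − (−79.58) = 30.08 dB → 30.1 dB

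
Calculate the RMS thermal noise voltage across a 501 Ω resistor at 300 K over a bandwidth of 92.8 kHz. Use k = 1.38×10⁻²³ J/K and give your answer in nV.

877 nV

V_n = √(4kTRB)
4kTRB = 4 × 1.38×10⁻²³ × 300 × 5.01×10² × 9.28×10⁴ = 7.70×10⁻¹³ V²
V_n = √(7.70×10⁻¹³) = 8.77×10⁻⁷ V = 877 nV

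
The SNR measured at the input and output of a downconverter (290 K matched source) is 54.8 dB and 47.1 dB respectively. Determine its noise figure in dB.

7.7 dB

NF (dB) = SNR_in(dB) − SNR_out(dB) when the source is at T₀
NF = 54.8 − 47.1 = 7.7 dB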